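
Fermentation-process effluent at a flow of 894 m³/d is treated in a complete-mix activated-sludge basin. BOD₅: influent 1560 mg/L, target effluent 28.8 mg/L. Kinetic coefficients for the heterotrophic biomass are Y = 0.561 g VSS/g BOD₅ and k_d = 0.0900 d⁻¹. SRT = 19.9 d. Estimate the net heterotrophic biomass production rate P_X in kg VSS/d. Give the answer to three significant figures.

P_X ≈ 275 kg VSS/d

Correct the yield for decay: Y_obs = Y/(1 + k_d θ_c) = 0.561 / (1 + 0.0900 × 19.9) = 0.561 / 2.791 = 0.2010.
Mass of BOD₅ removed per day: Q(S₀ − S) = 894 × 1531 g/m³ = 1369 kg/d.
P_X = Y_obs · Q(S₀ − S) = 0.2010 × 1369 = 275.2 kg VSS/d.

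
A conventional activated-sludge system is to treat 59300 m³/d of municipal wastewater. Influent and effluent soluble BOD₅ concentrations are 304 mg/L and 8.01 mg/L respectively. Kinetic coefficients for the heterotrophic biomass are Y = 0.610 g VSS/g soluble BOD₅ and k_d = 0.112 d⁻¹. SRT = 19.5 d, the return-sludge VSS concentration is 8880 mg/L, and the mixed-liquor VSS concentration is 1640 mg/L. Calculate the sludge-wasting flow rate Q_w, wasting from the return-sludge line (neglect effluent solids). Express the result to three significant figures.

Steady-state biomass mass balance: V·X·(1 + k_d·θ_c) = Y·Q·(S₀ − S)·θ_c, so V = 0.610 × 59300 × (304 − 8.01) × 19.5 / [1640 × (1 + 0.112 × 19.5)] = 2.09×10^8 / 5222 = 39983 m³.
Q_w = (V·X)/(θ_c X_r) = 39983 × 1640 / (19.5 × 8880) = 378.7 m³/d.

Q_w ≈ 379 m³/d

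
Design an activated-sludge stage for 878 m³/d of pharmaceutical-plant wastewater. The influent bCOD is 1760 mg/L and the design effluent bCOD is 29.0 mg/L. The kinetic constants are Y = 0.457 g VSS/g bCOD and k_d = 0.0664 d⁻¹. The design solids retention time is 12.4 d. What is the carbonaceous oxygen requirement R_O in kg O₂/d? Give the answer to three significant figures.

R_O ≈ 979 kg O₂/d

Correct the yield for decay: Y_obs = Y/(1 + k_d θ_c) = 0.457 / (1 + 0.0664 × 12.4) = 0.457 / 1.823 = 0.2506.
ΔS = 1760 − 29.0 = 1731 mg/L, so the substrate removal rate is 878 × 1731/1000 = 1520 kg bCOD/d.
P_X = Y_obs·Q·(S₀ − S) = 0.2506 × 1520 = 380.9 kg VSS/d.
R_O = Q·(S₀ − S) − 1.42·P_X = 1520 − 1.42 × 380.9 = 978.9 kg O₂/d.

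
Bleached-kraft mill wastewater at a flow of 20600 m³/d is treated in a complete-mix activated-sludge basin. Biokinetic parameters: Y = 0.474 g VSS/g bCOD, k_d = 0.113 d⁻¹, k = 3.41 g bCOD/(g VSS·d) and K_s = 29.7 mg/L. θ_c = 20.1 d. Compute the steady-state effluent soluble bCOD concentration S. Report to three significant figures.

From the Monod/SRT balance for a CMAS, S = K_s·(1+k_d θ_c)/[θ_c·(Y k − k_d) − 1] = 29.7 × (1 + 0.113 × 20.1) / [20.1 × (0.474 × 3.41 − 0.113) − 1] = 97.16 / 29.22 = 3.325 mg/L.

S ≈ 3.33 mg/L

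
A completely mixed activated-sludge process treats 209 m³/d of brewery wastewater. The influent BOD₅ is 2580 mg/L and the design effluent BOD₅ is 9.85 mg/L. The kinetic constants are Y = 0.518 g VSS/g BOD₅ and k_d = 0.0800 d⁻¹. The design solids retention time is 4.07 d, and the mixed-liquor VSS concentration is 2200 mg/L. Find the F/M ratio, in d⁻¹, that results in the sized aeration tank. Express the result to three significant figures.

F/M ≈ 0.631 d⁻¹

Rearranging the biomass balance for a CMAS with decay, V = Y·Q·ΔS·θ_c / [X·(1+k_d θ_c)] = 0.518 × 209 × (2580 − 9.85) × 4.07 / [2200 × (1 + 0.0800 × 4.07)] = 1.13×10^6 / 2916 = 388.3 m³.
F/M = Q·S₀ / (V·X) = 209 × 2580 / (388.3 × 2200) = 0.6312 g BOD₅·(g VSS·d)⁻¹.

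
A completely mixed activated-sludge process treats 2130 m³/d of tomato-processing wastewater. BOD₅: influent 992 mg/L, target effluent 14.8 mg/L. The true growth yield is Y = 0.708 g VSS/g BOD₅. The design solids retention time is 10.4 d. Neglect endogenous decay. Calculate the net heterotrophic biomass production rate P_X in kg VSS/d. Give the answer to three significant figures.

Since k_d ≈ 0, Y_obs = Y = 0.708 g VSS/g BOD₅.
ΔS = 992 − 14.8 = 977.2 mg/L, so the substrate removal rate is 2130 × 977.2/1000 = 2081 kg BOD₅/d.
P_X = Y_obs · Q(S₀ − S) = 0.7080 × 2081 = 1474 kg VSS/d.

P_X ≈ 1470 kg VSS/d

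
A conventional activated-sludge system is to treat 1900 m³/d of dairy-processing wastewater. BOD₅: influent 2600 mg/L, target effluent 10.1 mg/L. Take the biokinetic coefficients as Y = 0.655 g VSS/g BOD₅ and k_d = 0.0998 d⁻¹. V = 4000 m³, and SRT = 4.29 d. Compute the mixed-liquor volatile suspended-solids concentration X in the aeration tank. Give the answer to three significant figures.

X ≈ 2420 mg/L

Solving the biomass balance for X: X = Y Q (S₀−S) θ_c / [V (1+k_d θ_c)] = 0.655 × 1900 × (2600 − 10.1) × 4.29 / [4000 × (1 + 0.0998 × 4.29)] = 2420 mg/L.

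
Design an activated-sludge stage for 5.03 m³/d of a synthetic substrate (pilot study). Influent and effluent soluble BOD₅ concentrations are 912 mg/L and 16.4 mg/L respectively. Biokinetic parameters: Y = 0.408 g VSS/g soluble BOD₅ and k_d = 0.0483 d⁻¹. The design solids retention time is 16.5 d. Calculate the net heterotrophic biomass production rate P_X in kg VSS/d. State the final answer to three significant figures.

The observed yield is Y_obs = Y/(1 + k_d·θ_c) = 0.408 / (1 + 0.0483 × 16.5) = 0.408 / 1.797 = 0.2271 g VSS per g soluble BOD₅ removed.
Substrate removed = Q·(S₀ − S) = 5.03 m³/d × (912 − 16.4) g/m³ = 4.5×10^3 g/d = 4.505 kg/d.
Biomass produced: P_X = Y_obs·Q·ΔS = 0.2271 × 4.505 ≈ 1.023 kg VSS/d.

P_X ≈ 1.02 kg VSS/d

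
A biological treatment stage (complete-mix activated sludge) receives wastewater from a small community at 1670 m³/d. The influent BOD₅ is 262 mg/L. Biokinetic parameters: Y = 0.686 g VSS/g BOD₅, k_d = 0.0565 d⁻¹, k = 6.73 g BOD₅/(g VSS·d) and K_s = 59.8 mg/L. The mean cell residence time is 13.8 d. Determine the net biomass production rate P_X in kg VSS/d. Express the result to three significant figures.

P_X ≈ 168 kg VSS/d

From the Monod/SRT balance for a CMAS, S = K_s·(1+k_d θ_c)/[θ_c·(Y k − k_d) − 1] = 59.8 × (1 + 0.0565 × 13.8) / [13.8 × (0.686 × 6.73 − 0.0565) − 1] = 106.4 / 61.93 = 1.718 mg/L.
Correct the yield for decay: Y_obs = Y/(1 + k_d θ_c) = 0.686 / (1 + 0.0565 × 13.8) = 0.686 / 1.780 = 0.3855.
Mass of BOD₅ removed per day: Q(S₀ − S) = 1670 × 260.3 g/m³ = 434.7 kg/d.
Net biomass production P_X = Y_obs × Q·(S₀ − S) = 0.3855 × 434.7 = 167.5 kg VSS/d.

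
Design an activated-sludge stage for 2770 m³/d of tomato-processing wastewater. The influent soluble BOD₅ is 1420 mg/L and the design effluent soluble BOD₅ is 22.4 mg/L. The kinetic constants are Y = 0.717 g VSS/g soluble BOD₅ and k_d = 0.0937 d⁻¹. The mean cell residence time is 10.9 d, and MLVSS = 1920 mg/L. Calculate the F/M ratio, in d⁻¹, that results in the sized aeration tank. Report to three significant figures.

Steady-state biomass mass balance: V·X·(1 + k_d·θ_c) = Y·Q·(S₀ − S)·θ_c, so V = 0.717 × 2770 × (1420 − 22.4) × 10.9 / [1920 × (1 + 0.0937 × 10.9)] = 3.03×10^7 / 3881 = 7796 m³.
F/M = Q·S₀ / (V·X) = 2770 × 1420 / (7796 × 1920) = 0.2628 g soluble BOD₅·(g VSS·d)⁻¹.

F/M ≈ 0.263 d⁻¹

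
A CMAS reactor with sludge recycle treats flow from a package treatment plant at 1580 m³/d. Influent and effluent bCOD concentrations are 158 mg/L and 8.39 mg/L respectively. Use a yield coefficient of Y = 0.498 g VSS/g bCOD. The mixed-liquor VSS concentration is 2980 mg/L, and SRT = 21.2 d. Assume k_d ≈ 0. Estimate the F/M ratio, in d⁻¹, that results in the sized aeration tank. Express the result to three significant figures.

F/M ≈ 0.100 d⁻¹

Biomass mass balance (decay neglected): V·X = Y·Q·(S₀ − S)·θ_c, so V = 0.498 × 1580 × (158 − 8.39) × 21.2 / 2980 = 837.5 m³.
Food-to-microorganism ratio F/M = Q S₀ / (V X) = 1580 × 158 / (837.5 × 2980) = 0.1000 d⁻¹.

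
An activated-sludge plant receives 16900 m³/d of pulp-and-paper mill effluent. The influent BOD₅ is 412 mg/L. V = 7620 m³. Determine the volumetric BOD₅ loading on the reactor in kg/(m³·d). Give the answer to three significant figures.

Applied BOD₅ load per unit volume = Q·S₀/V = (16900 × 412/1000)/7620 = 0.9138 kg BOD₅·m⁻³·d⁻¹.

L_v ≈ 0.914 kg BOD₅/(m³·d)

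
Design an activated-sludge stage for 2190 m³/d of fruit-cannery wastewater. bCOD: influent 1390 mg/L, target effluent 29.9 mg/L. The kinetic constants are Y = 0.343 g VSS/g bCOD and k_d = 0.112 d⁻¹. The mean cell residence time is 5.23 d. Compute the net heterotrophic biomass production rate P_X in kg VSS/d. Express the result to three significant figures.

P_X ≈ 644 kg VSS/d

The observed yield is Y_obs = Y/(1 + k_d·θ_c) = 0.343 / (1 + 0.112 × 5.23) = 0.343 / 1.586 = 0.2163 g VSS per g bCOD removed.
Substrate removed = Q·(S₀ − S) = 2190 m³/d × (1390 − 29.9) g/m³ = 2.98×10^6 g/d = 2979 kg/d.
Net biomass production P_X = Y_obs × Q·(S₀ − S) = 0.2163 × 2979 = 644.3 kg VSS/d.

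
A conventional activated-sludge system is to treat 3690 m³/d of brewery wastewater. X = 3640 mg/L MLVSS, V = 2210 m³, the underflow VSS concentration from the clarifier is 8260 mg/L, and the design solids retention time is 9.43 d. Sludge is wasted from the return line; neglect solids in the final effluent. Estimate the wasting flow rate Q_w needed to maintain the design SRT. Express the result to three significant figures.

Q_w ≈ 103 m³/d

θ_c = V·X/(Q_w·X_r) when wasting from the recycle, so Q_w = V·X/(θ_c·X_r) = 2210 × 3640 / (9.43 × 8260) = 103.3 m³/d.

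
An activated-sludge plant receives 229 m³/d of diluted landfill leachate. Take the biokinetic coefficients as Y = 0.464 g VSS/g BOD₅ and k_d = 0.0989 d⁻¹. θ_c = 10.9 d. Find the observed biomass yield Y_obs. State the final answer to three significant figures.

Y_obs ≈ 0.223 g VSS/g BOD₅

Observed yield with endogenous decay: Y_obs = Y / (1 + k_d·θ_c) = 0.464 / (1 + 0.0989 × 10.9) = 0.464 / 2.078 = 0.2233 g VSS/g BOD₅.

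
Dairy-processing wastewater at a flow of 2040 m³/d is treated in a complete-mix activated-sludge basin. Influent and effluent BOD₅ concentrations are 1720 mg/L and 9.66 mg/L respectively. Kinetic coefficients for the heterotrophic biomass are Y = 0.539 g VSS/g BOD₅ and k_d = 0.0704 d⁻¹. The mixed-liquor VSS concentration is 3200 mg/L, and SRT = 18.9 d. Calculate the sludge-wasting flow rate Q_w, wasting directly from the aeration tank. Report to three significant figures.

Q_w ≈ 252 m³/d

Rearranging the biomass balance for a CMAS with decay, V = Y·Q·ΔS·θ_c / [X·(1+k_d θ_c)] = 0.539 × 2040 × (1720 − 9.66) × 18.9 / [3200 × (1 + 0.0704 × 18.9)] = 3.55×10^7 / 7458 = 4766 m³.
With mixed-liquor wasting, θ_c = V/Q_w, so Q_w = V/θ_c = 4766/18.9 = 252.2 m³/d.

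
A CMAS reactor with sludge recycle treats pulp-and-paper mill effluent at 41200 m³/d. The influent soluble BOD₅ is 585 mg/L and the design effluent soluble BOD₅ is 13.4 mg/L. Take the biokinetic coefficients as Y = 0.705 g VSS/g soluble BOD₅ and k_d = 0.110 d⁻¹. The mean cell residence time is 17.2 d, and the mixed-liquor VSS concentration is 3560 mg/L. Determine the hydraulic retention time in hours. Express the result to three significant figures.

τ ≈ 16.2 h

Rearranging the biomass balance for a CMAS with decay, V = Y·Q·ΔS·θ_c / [X·(1+k_d θ_c)] = 0.705 × 41200 × (585 − 13.4) × 17.2 / [3560 × (1 + 0.110 × 17.2)] = 2.86×10^8 / 10296 = 27737 m³.
τ = V/Q = 27737/41200 = 0.6732 d, or 16.16 h.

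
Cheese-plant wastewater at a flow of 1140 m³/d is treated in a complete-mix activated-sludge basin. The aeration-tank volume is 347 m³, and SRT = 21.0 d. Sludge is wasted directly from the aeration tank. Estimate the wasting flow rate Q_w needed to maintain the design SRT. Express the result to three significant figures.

For wasting at MLVSS concentration, Q_w = V/θ_c = 347.0/21.0 = 16.52 m³/d.

Q_w ≈ 16.5 m³/d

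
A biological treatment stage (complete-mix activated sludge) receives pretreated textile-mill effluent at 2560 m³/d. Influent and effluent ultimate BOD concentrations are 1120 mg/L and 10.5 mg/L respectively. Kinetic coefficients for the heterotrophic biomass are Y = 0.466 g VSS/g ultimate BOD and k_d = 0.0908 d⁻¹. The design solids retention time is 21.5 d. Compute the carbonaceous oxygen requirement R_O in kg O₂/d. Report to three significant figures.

The observed yield is Y_obs = Y/(1 + k_d·θ_c) = 0.466 / (1 + 0.0908 × 21.5) = 0.466 / 2.952 = 0.1578 g VSS per g ultimate BOD removed.
Substrate removed = Q·(S₀ − S) = 2560 m³/d × (1120 − 10.5) g/m³ = 2.84×10^6 g/d = 2840 kg/d.
Biomass synthesised: P_X = Y_obs × 2840 = 448.3 kg VSS/d.
R_O = Q·(S₀ − S) − 1.42·P_X = 2840 − 1.42 × 448.3 = 2204 kg O₂/d.

R_O ≈ 2200 kg O₂/d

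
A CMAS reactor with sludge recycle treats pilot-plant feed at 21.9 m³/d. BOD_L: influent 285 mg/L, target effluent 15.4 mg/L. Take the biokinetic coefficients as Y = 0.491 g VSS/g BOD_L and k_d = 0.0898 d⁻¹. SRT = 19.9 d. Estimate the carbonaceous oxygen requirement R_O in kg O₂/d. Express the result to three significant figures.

R_O ≈ 4.43 kg O₂/d

Correct the yield for decay: Y_obs = Y/(1 + k_d θ_c) = 0.491 / (1 + 0.0898 × 19.9) = 0.491 / 2.787 = 0.1762.
Substrate removed = Q·(S₀ − S) = 21.9 m³/d × (285 − 15.4) g/m³ = 5.9×10^3 g/d = 5.904 kg/d.
Net sludge production P_X = 0.1762 × 5.904 = 1.040 kg VSS/d.
R_O = Q·ΔS − 1.42 P_X = 5.904 − 1.477 = 4.427 kg O₂/d.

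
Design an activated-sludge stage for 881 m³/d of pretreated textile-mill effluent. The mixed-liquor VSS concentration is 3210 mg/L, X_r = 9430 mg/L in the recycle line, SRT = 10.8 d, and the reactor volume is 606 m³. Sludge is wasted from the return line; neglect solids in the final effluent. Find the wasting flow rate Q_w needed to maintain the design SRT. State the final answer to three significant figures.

Q_w = (V·X)/(θ_c X_r) = 606.0 × 3210 / (10.8 × 9430) = 19.10 m³/d.

Q_w ≈ 19.1 m³/d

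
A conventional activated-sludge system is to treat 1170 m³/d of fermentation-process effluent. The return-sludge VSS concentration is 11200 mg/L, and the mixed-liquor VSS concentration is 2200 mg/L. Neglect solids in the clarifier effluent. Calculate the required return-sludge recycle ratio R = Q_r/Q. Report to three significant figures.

Solids balance on the clarifier gives (1+R)X = R·X_r, so R = X/(X_r − X) = 2200 / (11200 − 2200) = 0.2444.

R ≈ 0.244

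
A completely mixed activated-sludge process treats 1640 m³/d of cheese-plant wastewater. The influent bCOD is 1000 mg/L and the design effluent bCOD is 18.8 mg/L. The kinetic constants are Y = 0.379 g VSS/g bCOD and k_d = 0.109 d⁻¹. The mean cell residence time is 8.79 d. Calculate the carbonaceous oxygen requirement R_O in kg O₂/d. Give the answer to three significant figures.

Observed yield with endogenous decay: Y_obs = Y / (1 + k_d·θ_c) = 0.379 / (1 + 0.109 × 8.79) = 0.379 / 1.958 = 0.1936 g VSS/g bCOD.
ΔS = 1000 − 18.8 = 981.2 mg/L, so the substrate removal rate is 1640 × 981.2/1000 = 1609 kg bCOD/d.
Biomass synthesised: P_X = Y_obs × 1609 = 311.5 kg VSS/d.
R_O = Q·ΔS − 1.42 P_X = 1609 − 442.3 = 1167 kg O₂/d.

R_O ≈ 1170 kg O₂/d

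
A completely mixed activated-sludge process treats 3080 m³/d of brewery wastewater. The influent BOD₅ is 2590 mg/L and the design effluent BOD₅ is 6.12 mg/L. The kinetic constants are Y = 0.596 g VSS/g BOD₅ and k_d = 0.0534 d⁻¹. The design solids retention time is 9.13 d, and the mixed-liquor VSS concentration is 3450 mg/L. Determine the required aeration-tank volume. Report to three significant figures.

V ≈ 8440 m³

Steady-state biomass mass balance: V·X·(1 + k_d·θ_c) = Y·Q·(S₀ − S)·θ_c, so V = 0.596 × 3080 × (2590 − 6.12) × 9.13 / [3450 × (1 + 0.0534 × 9.13)] = 4.33×10^7 / 5132 = 8438 m³.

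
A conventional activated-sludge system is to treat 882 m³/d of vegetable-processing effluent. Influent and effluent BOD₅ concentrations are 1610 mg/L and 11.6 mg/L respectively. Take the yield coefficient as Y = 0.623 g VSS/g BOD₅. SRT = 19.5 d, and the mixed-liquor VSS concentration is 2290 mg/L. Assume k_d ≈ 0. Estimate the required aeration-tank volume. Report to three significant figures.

V ≈ 7480 m³

Biomass mass balance (decay neglected): V·X = Y·Q·(S₀ − S)·θ_c, so V = 0.623 × 882 × (1610 − 11.6) × 19.5 / 2290 = 7479 m³.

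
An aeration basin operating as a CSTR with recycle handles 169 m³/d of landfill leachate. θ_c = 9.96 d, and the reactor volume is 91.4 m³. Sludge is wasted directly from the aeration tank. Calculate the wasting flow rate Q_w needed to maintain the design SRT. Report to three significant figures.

With mixed-liquor wasting, θ_c = V/Q_w, so Q_w = V/θ_c = 91.40/9.96 = 9.177 m³/d.

Q_w ≈ 9.18 m³/d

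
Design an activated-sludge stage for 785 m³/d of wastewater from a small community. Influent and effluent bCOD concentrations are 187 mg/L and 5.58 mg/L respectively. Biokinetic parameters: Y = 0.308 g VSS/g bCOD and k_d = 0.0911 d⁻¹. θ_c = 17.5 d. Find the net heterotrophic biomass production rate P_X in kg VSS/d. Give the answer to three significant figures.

P_X ≈ 16.9 kg VSS/d

Correct the yield for decay: Y_obs = Y/(1 + k_d θ_c) = 0.308 / (1 + 0.0911 × 17.5) = 0.308 / 2.594 = 0.1187.
Substrate removed = Q·(S₀ − S) = 785 m³/d × (187 − 5.58) g/m³ = 1.42×10^5 g/d = 142.4 kg/d.
P_X = Y_obs · Q(S₀ − S) = 0.1187 × 142.4 = 16.91 kg VSS/d.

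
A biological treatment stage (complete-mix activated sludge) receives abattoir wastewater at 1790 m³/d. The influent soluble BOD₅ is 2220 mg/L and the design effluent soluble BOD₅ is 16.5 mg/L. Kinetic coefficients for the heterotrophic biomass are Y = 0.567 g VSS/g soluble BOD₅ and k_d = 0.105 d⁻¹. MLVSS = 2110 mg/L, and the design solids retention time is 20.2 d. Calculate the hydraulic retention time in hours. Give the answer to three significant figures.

Steady-state biomass mass balance: V·X·(1 + k_d·θ_c) = Y·Q·(S₀ − S)·θ_c, so V = 0.567 × 1790 × (2220 − 16.5) × 20.2 / [2110 × (1 + 0.105 × 20.2)] = 4.52×10^7 / 6585 = 6860 m³.
HRT = V/Q = 6860 m³ / 1790 m³·d⁻¹ = 3.832 d × 24 = 91.98 h.

τ ≈ 92.0 h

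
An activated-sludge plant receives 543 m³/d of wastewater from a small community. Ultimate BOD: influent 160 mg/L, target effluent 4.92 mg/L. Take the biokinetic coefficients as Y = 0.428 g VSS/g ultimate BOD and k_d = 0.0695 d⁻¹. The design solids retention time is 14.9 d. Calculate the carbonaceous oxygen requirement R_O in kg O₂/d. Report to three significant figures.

R_O ≈ 59.1 kg O₂/d

The observed yield is Y_obs = Y/(1 + k_d·θ_c) = 0.428 / (1 + 0.0695 × 14.9) = 0.428 / 2.036 = 0.2103 g VSS per g ultimate BOD removed.
Mass of ultimate BOD removed per day: Q(S₀ − S) = 543 × 155.1 g/m³ = 84.21 kg/d.
Biomass synthesised: P_X = Y_obs × 84.21 = 17.71 kg VSS/d.
Carbonaceous O₂ demand = substrate oxidised − cell-mass equivalent = 84.21 − 1.42 × 17.71 = 59.07 kg O₂/d.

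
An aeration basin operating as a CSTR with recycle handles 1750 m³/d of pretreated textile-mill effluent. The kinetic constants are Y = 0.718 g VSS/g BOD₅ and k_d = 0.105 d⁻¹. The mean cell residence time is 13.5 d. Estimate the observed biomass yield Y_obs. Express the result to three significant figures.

Y_obs ≈ 0.297 g VSS/g BOD₅

Correct the yield for decay: Y_obs = Y/(1 + k_d θ_c) = 0.718 / (1 + 0.105 × 13.5) = 0.718 / 2.417 = 0.2970.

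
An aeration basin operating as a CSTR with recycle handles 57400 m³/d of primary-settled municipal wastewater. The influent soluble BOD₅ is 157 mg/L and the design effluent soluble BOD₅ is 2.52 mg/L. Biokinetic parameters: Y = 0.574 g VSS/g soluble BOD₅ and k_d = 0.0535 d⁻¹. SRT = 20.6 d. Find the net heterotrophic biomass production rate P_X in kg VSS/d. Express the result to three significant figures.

P_X ≈ 2420 kg VSS/d

The observed yield is Y_obs = Y/(1 + k_d·θ_c) = 0.574 / (1 + 0.0535 × 20.6) = 0.574 / 2.102 = 0.2731 g VSS per g soluble BOD₅ removed.
Mass of soluble BOD₅ removed per day: Q(S₀ − S) = 57400 × 154.5 g/m³ = 8867 kg/d.
P_X = Y_obs · Q(S₀ − S) = 0.2731 × 8867 = 2421 kg VSS/d.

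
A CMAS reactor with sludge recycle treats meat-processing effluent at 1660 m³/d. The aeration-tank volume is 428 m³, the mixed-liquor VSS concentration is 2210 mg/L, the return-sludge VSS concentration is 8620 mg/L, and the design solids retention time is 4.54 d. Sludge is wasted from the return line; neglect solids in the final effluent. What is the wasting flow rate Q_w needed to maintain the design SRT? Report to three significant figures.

Wasting from the return line (neglecting effluent solids): Q_w = V·X / (θ_c·X_r) = 428.0 × 2210 / (4.54 × 8620) = 24.17 m³/d.

Q_w ≈ 24.2 m³/d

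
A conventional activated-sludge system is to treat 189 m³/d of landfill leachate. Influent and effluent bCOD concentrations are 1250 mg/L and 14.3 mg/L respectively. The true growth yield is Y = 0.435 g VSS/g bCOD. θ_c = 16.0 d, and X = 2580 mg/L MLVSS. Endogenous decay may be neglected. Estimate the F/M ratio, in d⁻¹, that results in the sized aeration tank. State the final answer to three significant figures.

F/M ≈ 0.145 d⁻¹

With k_d = 0 the design equation reduces to V = Y Q (S₀−S) θ_c / X = 0.435 × 189 × (1250 − 14.3) × 16.0 / 2580 = 630.0 m³.
F/M = Q·S₀ / (V·X) = 189 × 1250 / (630.0 × 2580) = 0.1453 g bCOD·(g VSS·d)⁻¹.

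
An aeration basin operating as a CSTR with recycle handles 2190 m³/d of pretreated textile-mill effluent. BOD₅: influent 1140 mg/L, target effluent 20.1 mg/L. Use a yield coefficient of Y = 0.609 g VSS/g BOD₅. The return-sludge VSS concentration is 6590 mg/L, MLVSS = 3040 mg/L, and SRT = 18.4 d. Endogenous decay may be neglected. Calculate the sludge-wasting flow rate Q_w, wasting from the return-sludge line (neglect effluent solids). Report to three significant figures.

With k_d = 0 the design equation reduces to V = Y Q (S₀−S) θ_c / X = 0.609 × 2190 × (1140 − 20.1) × 18.4 / 3040 = 9040 m³.
θ_c = V·X/(Q_w·X_r) when wasting from the recycle, so Q_w = V·X/(θ_c·X_r) = 9040 × 3040 / (18.4 × 6590) = 226.6 m³/d.

Q_w ≈ 227 m³/d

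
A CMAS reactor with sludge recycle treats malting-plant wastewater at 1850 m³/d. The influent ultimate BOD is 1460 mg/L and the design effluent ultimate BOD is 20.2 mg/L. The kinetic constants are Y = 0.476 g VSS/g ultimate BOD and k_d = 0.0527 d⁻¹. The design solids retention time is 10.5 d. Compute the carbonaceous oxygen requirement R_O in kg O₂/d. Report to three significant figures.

R_O ≈ 1500 kg O₂/d

Correct the yield for decay: Y_obs = Y/(1 + k_d θ_c) = 0.476 / (1 + 0.0527 × 10.5) = 0.476 / 1.553 = 0.3064.
Mass of ultimate BOD removed per day: Q(S₀ − S) = 1850 × 1440 g/m³ = 2664 kg/d.
Net sludge production P_X = 0.3064 × 2664 = 816.2 kg VSS/d.
Carbonaceous O₂ demand = substrate oxidised − cell-mass equivalent = 2664 − 1.42 × 816.2 = 1505 kg O₂/d.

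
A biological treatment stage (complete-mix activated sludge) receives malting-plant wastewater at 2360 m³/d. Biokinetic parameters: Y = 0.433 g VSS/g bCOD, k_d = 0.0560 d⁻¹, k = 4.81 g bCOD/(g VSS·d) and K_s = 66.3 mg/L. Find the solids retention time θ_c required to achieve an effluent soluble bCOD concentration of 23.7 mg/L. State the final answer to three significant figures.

θ_c ≈ 2.03 d

At the target effluent, Y k S/(K_s+S) = 0.433×4.81×23.7/90.00 = 0.5485 d⁻¹.
1/θ_c = 0.5485 − 0.0560 = 0.4925 d⁻¹, so θ_c = 2.031 d.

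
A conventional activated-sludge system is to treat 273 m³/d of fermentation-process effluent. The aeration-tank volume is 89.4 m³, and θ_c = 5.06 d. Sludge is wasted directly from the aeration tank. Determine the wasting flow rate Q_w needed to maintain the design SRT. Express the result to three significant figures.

Q_w ≈ 17.7 m³/d

For wasting at MLVSS concentration, Q_w = V/θ_c = 89.40/5.06 = 17.67 m³/d.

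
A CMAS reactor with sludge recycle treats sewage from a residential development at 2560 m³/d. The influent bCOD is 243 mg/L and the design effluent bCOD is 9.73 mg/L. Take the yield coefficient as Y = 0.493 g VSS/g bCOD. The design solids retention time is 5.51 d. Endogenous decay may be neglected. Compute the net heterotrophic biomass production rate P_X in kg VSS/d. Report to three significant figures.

No decay correction is needed, so Y_obs = Y = 0.493.
Substrate removed = Q·(S₀ − S) = 2560 m³/d × (243 − 9.73) g/m³ = 5.97×10^5 g/d = 597.2 kg/d.
Net biomass production P_X = Y_obs × Q·(S₀ − S) = 0.4930 × 597.2 = 294.4 kg VSS/d.

P_X ≈ 294 kg VSS/d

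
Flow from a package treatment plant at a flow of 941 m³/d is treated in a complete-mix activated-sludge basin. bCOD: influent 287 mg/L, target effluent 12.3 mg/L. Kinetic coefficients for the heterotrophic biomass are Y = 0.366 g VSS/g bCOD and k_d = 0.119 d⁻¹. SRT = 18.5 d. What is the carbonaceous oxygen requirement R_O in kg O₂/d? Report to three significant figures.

Y_obs = Y / (1 + k_d θ_c) = 0.366 / (1 + 0.119 × 18.5) = 0.366 / 3.201 = 0.1143.
Q·(S₀ − S) = 941 × (287 − 12.3) × 10⁻³ = 258.5 kg/d removed.
P_X = Y_obs·Q·(S₀ − S) = 0.1143 × 258.5 = 29.55 kg VSS/d.
R_O = Q·ΔS − 1.42 P_X = 258.5 − 41.96 = 216.5 kg O₂/d.

R_O ≈ 217 kg O₂/d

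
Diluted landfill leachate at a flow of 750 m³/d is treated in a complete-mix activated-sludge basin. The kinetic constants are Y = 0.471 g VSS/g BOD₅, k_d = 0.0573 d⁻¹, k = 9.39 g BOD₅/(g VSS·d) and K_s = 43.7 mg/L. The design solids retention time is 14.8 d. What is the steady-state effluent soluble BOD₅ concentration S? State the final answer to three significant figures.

Effluent substrate depends only on kinetics and SRT: S = K_s(1 + k_d θ_c) / [θ_c(Yk − k_d) − 1] = 43.7 × (1 + 0.0573 × 14.8) / [14.8 × (0.471 × 9.39 − 0.0573) − 1] = 80.76 / 63.61 = 1.270 mg/L.

S ≈ 1.27 mg/L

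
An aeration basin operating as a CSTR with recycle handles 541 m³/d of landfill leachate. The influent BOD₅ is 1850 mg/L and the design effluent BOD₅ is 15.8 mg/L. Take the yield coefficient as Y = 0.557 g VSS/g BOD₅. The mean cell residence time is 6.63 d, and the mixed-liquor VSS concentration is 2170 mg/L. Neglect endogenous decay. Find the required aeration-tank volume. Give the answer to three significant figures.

V ≈ 1690 m³

V·X = Y·Q·ΔS·θ_c gives V = 0.557 × 541 × (1850 − 15.8) × 6.63 / 2170 = 1689 m³.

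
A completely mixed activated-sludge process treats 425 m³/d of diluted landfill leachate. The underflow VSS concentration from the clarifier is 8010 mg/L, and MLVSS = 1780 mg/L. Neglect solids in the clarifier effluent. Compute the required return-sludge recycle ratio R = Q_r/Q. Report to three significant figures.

R ≈ 0.286

R = Q_r/Q = X/(X_r − X) = 1780 / (8010 − 1780) = 0.2857.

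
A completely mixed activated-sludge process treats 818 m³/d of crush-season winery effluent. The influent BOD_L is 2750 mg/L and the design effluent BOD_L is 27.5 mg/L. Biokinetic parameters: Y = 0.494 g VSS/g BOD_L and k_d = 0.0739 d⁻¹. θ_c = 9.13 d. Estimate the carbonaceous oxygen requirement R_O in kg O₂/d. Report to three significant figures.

R_O ≈ 1290 kg O₂/d

The observed yield is Y_obs = Y/(1 + k_d·θ_c) = 0.494 / (1 + 0.0739 × 9.13) = 0.494 / 1.675 = 0.2950 g VSS per g BOD_L removed.
ΔS = 2750 − 27.5 = 2722 mg/L, so the substrate removal rate is 818 × 2722/1000 = 2227 kg BOD_L/d.
Biomass synthesised: P_X = Y_obs × 2227 = 656.9 kg VSS/d.
R_O = Q·(S₀ − S) − 1.42·P_X = 2227 − 1.42 × 656.9 = 1294 kg O₂/d.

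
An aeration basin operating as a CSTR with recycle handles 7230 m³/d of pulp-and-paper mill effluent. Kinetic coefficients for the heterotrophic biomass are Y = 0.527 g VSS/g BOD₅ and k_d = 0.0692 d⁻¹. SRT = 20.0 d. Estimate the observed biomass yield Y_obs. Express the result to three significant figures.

Y_obs ≈ 0.221 g VSS/g BOD₅

Y_obs = Y / (1 + k_d θ_c) = 0.527 / (1 + 0.0692 × 20.0) = 0.527 / 2.384 = 0.2211.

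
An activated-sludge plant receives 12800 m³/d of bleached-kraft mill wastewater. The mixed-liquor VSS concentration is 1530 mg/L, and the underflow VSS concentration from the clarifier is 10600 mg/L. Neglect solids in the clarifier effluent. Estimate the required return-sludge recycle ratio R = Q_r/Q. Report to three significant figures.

Mass balance around the secondary clarifier (neglecting effluent solids): R = X / (X_r − X) = 1530 / (10600 − 1530) = 0.1687.

R ≈ 0.169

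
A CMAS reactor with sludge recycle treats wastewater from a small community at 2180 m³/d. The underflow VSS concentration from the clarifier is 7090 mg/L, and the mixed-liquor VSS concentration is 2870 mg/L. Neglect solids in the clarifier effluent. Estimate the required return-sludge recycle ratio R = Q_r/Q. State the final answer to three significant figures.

R ≈ 0.680

Solids balance on the clarifier gives (1+R)X = R·X_r, so R = X/(X_r − X) = 2870 / (7090 − 2870) = 0.6801.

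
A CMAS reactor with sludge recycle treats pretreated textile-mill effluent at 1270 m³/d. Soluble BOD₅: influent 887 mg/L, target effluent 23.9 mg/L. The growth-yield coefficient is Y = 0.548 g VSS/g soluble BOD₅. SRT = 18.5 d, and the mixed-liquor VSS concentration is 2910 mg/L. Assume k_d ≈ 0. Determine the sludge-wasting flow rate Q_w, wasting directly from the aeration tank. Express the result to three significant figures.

With k_d = 0 the design equation reduces to V = Y Q (S₀−S) θ_c / X = 0.548 × 1270 × (887 − 23.9) × 18.5 / 2910 = 3819 m³.
For wasting at MLVSS concentration, Q_w = V/θ_c = 3819/18.5 = 206.4 m³/d.

Q_w ≈ 206 m³/d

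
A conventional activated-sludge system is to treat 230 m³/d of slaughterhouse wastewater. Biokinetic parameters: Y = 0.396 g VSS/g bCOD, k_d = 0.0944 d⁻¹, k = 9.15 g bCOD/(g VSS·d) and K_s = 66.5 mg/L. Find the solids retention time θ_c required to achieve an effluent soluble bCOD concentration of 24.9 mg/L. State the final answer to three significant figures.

θ_c ≈ 1.12 d

From 1/θ_c = Y·k·S/(K_s + S) − k_d: Y·k·S/(K_s+S) = 0.396 × 9.15 × 24.9 / (66.5 + 24.9) = 0.9871 d⁻¹.
1/θ_c = 0.9871 − 0.0944 = 0.8927 d⁻¹, so θ_c = 1.120 d.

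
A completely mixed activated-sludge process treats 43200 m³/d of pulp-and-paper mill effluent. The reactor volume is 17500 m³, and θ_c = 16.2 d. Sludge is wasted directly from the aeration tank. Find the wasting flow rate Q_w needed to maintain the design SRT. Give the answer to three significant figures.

Wasting from the aeration tank: Q_w = V / θ_c = 17500 / 16.2 = 1080 m³/d.

Q_w ≈ 1080 m³/d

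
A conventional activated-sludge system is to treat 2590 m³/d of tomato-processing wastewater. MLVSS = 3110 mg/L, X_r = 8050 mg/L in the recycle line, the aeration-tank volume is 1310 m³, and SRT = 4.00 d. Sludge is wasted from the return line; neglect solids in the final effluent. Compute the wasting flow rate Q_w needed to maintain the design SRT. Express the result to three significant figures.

Q_w ≈ 127 m³/d

Wasting from the return line (neglecting effluent solids): Q_w = V·X / (θ_c·X_r) = 1310 × 3110 / (4.00 × 8050) = 126.5 m³/d.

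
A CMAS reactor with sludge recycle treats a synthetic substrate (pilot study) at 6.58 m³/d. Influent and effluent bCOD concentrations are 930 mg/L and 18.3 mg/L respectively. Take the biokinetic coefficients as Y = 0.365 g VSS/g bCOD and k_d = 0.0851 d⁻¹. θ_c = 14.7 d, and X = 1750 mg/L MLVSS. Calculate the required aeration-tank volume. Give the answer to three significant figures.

Steady-state biomass mass balance: V·X·(1 + k_d·θ_c) = Y·Q·(S₀ − S)·θ_c, so V = 0.365 × 6.58 × (930 − 18.3) × 14.7 / [1750 × (1 + 0.0851 × 14.7)] = 3.22×10^4 / 3939 = 8.171 m³.

V ≈ 8.17 m³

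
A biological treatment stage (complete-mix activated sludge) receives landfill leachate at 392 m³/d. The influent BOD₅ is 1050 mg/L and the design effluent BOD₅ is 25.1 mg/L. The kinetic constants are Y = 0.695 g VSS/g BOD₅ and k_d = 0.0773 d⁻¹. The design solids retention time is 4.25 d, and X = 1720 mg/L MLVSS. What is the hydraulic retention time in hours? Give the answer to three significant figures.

τ ≈ 31.8 h

Steady-state biomass mass balance: V·X·(1 + k_d·θ_c) = Y·Q·(S₀ − S)·θ_c, so V = 0.695 × 392 × (1050 − 25.1) × 4.25 / [1720 × (1 + 0.0773 × 4.25)] = 1.19×10^6 / 2285 = 519.3 m³.
τ = V/Q = 519.3/392 = 1.325 d, or 31.80 h.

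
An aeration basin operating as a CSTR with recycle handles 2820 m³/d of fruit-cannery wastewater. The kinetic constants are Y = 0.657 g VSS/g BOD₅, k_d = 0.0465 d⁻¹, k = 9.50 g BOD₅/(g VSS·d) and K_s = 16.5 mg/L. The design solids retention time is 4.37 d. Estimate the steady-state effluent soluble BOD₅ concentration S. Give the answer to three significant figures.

For a completely mixed reactor with recycle the Lawrence–McCarty relation gives S = K_s·(1 + k_d·θ_c) / [θ_c·(Y·k − k_d) − 1] = 16.5 × (1 + 0.0465 × 4.37) / [4.37 × (0.657 × 9.50 − 0.0465) − 1] = 19.85 / 26.07 = 0.7615 mg/L.

S ≈ 0.761 mg/L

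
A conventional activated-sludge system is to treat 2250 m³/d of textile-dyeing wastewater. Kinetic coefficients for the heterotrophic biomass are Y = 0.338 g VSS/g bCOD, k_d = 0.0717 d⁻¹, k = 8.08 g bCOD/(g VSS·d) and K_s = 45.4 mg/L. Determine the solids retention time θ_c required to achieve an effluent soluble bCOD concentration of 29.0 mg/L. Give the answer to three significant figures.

Specific growth rate at S = 29.0 mg/L: μ = YkS/(K_s+S) = 0.338·8.08·29.0/(45.4+29.0) = 1.065 d⁻¹.
1/θ_c = 1.065 − 0.0717 = 0.9928 d⁻¹, so θ_c = 1.007 d.

θ_c ≈ 1.01 d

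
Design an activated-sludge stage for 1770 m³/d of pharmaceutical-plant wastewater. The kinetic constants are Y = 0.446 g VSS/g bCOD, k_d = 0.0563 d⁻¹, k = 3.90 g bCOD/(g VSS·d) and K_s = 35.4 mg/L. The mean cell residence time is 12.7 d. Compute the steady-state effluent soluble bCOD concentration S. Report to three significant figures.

Effluent substrate depends only on kinetics and SRT: S = K_s(1 + k_d θ_c) / [θ_c(Yk − k_d) − 1] = 35.4 × (1 + 0.0563 × 12.7) / [12.7 × (0.446 × 3.90 − 0.0563) − 1] = 60.71 / 20.38 = 2.980 mg/L.

S ≈ 2.98 mg/L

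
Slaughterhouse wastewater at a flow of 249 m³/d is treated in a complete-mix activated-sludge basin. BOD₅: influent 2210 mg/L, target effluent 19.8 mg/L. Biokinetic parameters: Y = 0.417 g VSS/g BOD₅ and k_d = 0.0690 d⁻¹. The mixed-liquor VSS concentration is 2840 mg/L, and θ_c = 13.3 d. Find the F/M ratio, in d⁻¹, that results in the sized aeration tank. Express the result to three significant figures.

F/M ≈ 0.349 d⁻¹

From the SRT design equation V = Y Q (S₀−S) θ_c / [X (1 + k_d θ_c)] = 0.417 × 249 × (2210 − 19.8) × 13.3 / [2840 × (1 + 0.0690 × 13.3)] = 3.02×10^6 / 5446 = 555.4 m³.
F/M = Q·S₀ / (V·X) = 249 × 2210 / (555.4 × 2840) = 0.3489 g BOD₅·(g VSS·d)⁻¹.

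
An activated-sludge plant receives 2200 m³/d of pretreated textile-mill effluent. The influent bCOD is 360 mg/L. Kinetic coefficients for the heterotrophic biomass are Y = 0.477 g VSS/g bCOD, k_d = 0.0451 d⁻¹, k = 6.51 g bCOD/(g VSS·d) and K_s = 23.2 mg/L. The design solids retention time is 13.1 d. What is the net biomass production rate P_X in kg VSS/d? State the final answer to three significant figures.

For a completely mixed reactor with recycle the Lawrence–McCarty relation gives S = K_s·(1 + k_d·θ_c) / [θ_c·(Y·k − k_d) − 1] = 23.2 × (1 + 0.0451 × 13.1) / [13.1 × (0.477 × 6.51 − 0.0451) − 1] = 36.91 / 39.09 = 0.9442 mg/L.
The observed yield is Y_obs = Y/(1 + k_d·θ_c) = 0.477 / (1 + 0.0451 × 13.1) = 0.477 / 1.591 = 0.2998 g VSS per g bCOD removed.
Substrate removed = Q·(S₀ − S) = 2200 m³/d × (360 − 0.944) g/m³ = 7.9×10^5 g/d = 789.9 kg/d.
Biomass produced: P_X = Y_obs·Q·ΔS = 0.2998 × 789.9 ≈ 236.9 kg VSS/d.

P_X ≈ 237 kg VSS/d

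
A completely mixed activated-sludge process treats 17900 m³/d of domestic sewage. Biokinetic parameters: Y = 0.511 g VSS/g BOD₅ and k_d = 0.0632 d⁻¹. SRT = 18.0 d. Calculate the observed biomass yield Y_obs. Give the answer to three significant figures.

Y_obs = Y / (1 + k_d θ_c) = 0.511 / (1 + 0.0632 × 18.0) = 0.511 / 2.138 = 0.2391.

Y_obs ≈ 0.239 g VSS/g BOD₅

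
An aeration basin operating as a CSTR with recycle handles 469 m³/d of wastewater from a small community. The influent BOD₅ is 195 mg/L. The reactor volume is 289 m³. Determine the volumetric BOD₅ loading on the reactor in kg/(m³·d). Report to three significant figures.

Applied BOD₅ load per unit volume = Q·S₀/V = (469 × 195/1000)/289.0 = 0.3165 kg BOD₅·m⁻³·d⁻¹.

L_v ≈ 0.316 kg BOD₅/(m³·d)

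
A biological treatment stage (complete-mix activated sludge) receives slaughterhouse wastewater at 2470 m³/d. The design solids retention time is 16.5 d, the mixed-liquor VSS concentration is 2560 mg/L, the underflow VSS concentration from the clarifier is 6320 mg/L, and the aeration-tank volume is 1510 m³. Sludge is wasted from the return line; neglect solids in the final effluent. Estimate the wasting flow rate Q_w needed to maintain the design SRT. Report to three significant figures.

θ_c = V·X/(Q_w·X_r) when wasting from the recycle, so Q_w = V·X/(θ_c·X_r) = 1510 × 2560 / (16.5 × 6320) = 37.07 m³/d.

Q_w ≈ 37.1 m³/d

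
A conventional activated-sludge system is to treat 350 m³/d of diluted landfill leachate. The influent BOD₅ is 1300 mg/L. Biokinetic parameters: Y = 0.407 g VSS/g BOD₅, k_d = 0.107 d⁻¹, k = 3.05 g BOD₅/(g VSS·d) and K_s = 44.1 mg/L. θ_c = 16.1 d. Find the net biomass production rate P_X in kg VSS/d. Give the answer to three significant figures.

P_X ≈ 67.7 kg VSS/d

Effluent substrate depends only on kinetics and SRT: S = K_s(1 + k_d θ_c) / [θ_c(Yk − k_d) − 1] = 44.1 × (1 + 0.107 × 16.1) / [16.1 × (0.407 × 3.05 − 0.107) − 1] = 120.1 / 17.26 = 6.955 mg/L.
The observed yield is Y_obs = Y/(1 + k_d·θ_c) = 0.407 / (1 + 0.107 × 16.1) = 0.407 / 2.723 = 0.1495 g VSS per g BOD₅ removed.
Mass of BOD₅ removed per day: Q(S₀ − S) = 350 × 1293 g/m³ = 452.6 kg/d.
Biomass produced: P_X = Y_obs·Q·ΔS = 0.1495 × 452.6 ≈ 67.65 kg VSS/d.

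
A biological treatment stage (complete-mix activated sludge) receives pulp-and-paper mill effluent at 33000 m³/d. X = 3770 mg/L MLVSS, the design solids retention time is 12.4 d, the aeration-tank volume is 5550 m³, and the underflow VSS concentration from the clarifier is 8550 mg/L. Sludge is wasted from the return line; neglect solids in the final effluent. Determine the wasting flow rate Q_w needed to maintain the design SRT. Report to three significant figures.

θ_c = V·X/(Q_w·X_r) when wasting from the recycle, so Q_w = V·X/(θ_c·X_r) = 5550 × 3770 / (12.4 × 8550) = 197.4 m³/d.

Q_w ≈ 197 m³/d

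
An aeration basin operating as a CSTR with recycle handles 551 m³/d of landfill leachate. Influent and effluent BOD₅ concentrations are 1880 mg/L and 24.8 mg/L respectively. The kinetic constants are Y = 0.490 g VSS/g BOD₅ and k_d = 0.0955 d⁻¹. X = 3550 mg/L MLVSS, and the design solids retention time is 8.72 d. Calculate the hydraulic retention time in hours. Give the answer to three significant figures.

τ ≈ 29.2 h

Steady-state biomass mass balance: V·X·(1 + k_d·θ_c) = Y·Q·(S₀ − S)·θ_c, so V = 0.490 × 551 × (1880 − 24.8) × 8.72 / [3550 × (1 + 0.0955 × 8.72)] = 4.37×10^6 / 6506 = 671.3 m³.
Hydraulic retention time τ = V/Q = 671.3 / 551 = 1.218 d = 29.24 h.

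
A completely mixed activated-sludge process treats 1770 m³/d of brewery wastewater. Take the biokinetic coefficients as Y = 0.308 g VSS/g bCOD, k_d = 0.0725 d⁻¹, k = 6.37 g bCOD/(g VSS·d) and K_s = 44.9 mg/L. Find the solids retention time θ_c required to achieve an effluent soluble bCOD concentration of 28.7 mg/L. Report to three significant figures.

Specific growth rate at S = 28.7 mg/L: μ = YkS/(K_s+S) = 0.308·6.37·28.7/(44.9+28.7) = 0.7651 d⁻¹.
1/θ_c = 0.7651 − 0.0725 = 0.6926 d⁻¹, so θ_c = 1.444 d.

θ_c ≈ 1.44 d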